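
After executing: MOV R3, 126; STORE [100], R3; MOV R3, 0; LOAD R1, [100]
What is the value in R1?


Register and memory trace:
  MOV R3, 126  → R3 = 126
  STORE [100], R3  → mem[100] = 126
  MOV R3, 0  → R3 = 0
  LOAD R1, [100]  → R1 = mem[100] = 126
Final: R1 = 126

126


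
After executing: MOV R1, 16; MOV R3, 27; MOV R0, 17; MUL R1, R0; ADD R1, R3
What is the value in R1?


Register state trace:
  MOV R1, 16  → R1 = 16
  MOV R3, 27  → R3 = 27
  MOV R0, 17  → R0 = 17
  MUL R1, R0  → R1 = 16 * 17 = 272
  ADD R1, R3  → R1 = 272 + 27 = 299
Final: R1 = 299

299


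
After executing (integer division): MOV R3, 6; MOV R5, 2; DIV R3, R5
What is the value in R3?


Register state trace:
  MOV R3, 6  → R3 = 6
  MOV R5, 2  → R5 = 2
  DIV R3, R5  → R3 = 6 // 2 = 3
Final: R3 = 3

3


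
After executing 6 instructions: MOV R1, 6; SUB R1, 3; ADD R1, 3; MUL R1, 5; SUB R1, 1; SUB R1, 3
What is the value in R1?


Register state trace:
  MOV R1, 6  → R1 = 6
  SUB R1, 3  → R1 = 6 - 3 = 3
  ADD R1, 3  → R1 = 3 + 3 = 6
  MUL R1, 5  → R1 = 6 * 5 = 30
  SUB R1, 1  → R1 = 30 - 1 = 29
  SUB R1, 3  → R1 = 29 - 3 = 26
Final: R1 = 26

26


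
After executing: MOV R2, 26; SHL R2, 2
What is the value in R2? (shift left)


Register state trace:
  MOV R2, 26  → R2 = 26
  SHL R2, 2  → R2 = 26 << 2 = 26 * 2^2 = 104
Final: R2 = 104

104


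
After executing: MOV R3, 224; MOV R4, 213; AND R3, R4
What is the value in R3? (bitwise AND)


Register state trace:
  MOV R3, 224  → R3 = 224 (0b11100000)
  MOV R4, 213  → R4 = 213 (0b11010101)
  AND R3, R4  → R3 = 224 AND 213 = 192 (0b11000000)
Final: R3 = 192

192


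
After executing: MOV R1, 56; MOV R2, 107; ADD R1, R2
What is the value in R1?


Register state trace:
  MOV R1, 56  → R1 = 56
  MOV R2, 107  → R2 = 107
  ADD R1, R2  → R1 = 56 + 107 = 163
Final: R1 = 163

163


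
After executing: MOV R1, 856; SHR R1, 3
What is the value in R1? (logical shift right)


Register state trace:
  MOV R1, 856  → R1 = 856
  SHR R1, 3  → R1 = 856 >> 3 = 856 // 2^3 = 107
Final: R1 = 107

107


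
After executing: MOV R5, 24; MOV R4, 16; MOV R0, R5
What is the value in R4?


Register state trace:
  MOV R5, 24  → R5 = 24
  MOV R4, 16  → R4 = 16
  MOV R0, R5  → R0 = 24
Final: R4 = 16

16


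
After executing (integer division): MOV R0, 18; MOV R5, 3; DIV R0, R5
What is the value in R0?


Register state trace:
  MOV R0, 18  → R0 = 18
  MOV R5, 3  → R5 = 3
  DIV R0, R5  → R0 = 18 // 3 = 6
Final: R0 = 6

6


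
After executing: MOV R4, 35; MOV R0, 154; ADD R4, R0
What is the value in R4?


Register state trace:
  MOV R4, 35  → R4 = 35
  MOV R0, 154  → R0 = 154
  ADD R4, R0  → R4 = 35 + 154 = 189
Final: R4 = 189

189


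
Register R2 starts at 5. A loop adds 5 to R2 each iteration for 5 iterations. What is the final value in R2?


Starting value: R2 = 5
  Iter 1: R2 = 5 + 5 = 10
  Iter 2: R2 = 10 + 5 = 15
  Iter 3: R2 = 15 + 5 = 20
  Iter 4: R2 = 20 + 5 = 25
  Iter 5: R2 = 25 + 5 = 30
Final: R2 = 30

30


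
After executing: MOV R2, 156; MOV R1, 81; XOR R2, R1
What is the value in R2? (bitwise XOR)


Register state trace:
  MOV R2, 156  → R2 = 156 (0b10011100)
  MOV R1, 81  → R1 = 81 (0b01010001)
  XOR R2, R1  → R2 = 156 XOR 81 = 205 (0b11001101)
Final: R2 = 205

205


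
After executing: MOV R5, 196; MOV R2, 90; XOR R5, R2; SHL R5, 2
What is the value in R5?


Register state trace:
  MOV R5, 196  → R5 = 196 (0b11000100)
  MOV R2, 90  → R2 = 90 (0b01011010)
  XOR R5, R2  → R5 = 196 XOR 90 = 158 (0b10011110)
  SHL R5, 2  → R5 = 158 << 2 = 632
Final: R5 = 632

632


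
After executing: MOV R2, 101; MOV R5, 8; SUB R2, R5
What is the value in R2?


Register state trace:
  MOV R2, 101  → R2 = 101
  MOV R5, 8  → R5 = 8
  SUB R2, R5  → R2 = 101 - 8 = 93
Final: R2 = 93

93


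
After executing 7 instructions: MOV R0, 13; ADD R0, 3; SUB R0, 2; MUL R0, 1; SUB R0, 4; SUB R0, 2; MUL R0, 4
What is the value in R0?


Register state trace:
  MOV R0, 13  → R0 = 13
  ADD R0, 3  → R0 = 13 + 3 = 16
  SUB R0, 2  → R0 = 16 - 2 = 14
  MUL R0, 1  → R0 = 14 * 1 = 14
  SUB R0, 4  → R0 = 14 - 4 = 10
  SUB R0, 2  → R0 = 10 - 2 = 8
  MUL R0, 4  → R0 = 8 * 4 = 32
Final: R0 = 32

32


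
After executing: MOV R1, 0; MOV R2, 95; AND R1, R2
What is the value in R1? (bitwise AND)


Register state trace:
  MOV R1, 0  → R1 = 0 (0b00000000)
  MOV R2, 95  → R2 = 95 (0b01011111)
  AND R1, R2  → R1 = 0 AND 95 = 0 (0b00000000)
Final: R1 = 0

0


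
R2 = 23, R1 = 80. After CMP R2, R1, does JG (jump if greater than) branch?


Trace:
  R2 = 23, R1 = 80
  CMP R2, R1  → compares 23 vs 80
  JG checks: is 23 greater than 80?
  23 < 80, so condition is false
Branch taken: No

No


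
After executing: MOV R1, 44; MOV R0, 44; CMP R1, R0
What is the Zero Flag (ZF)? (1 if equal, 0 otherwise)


Register state trace:
  MOV R1, 44  → R1 = 44
  MOV R0, 44  → R0 = 44
  CMP R1, R0  → computes 44 - 44 = 0
  Result is zero, so values are equal
ZF = 1

1


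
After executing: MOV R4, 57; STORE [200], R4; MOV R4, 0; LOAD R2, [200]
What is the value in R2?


Register and memory trace:
  MOV R4, 57  → R4 = 57
  STORE [200], R4  → mem[200] = 57
  MOV R4, 0  → R4 = 0
  LOAD R2, [200]  → R2 = mem[200] = 57
Final: R2 = 57

57


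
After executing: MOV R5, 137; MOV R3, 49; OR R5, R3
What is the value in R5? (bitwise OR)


Register state trace:
  MOV R5, 137  → R5 = 137 (0b10001001)
  MOV R3, 49  → R3 = 49 (0b00110001)
  OR R5, R3   → R5 = 137 OR 49 = 185 (0b10111001)
Final: R5 = 185

185


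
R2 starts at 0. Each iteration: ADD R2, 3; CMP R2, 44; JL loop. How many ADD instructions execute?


Loop trace (R2 starts at 0, target 44, step 3):
  ADD #1: R2 = 0 + 3 = 3  → 3 < 44, loop
  ADD #2: R2 = 3 + 3 = 6  → 6 < 44, loop
  ADD #3: R2 = 6 + 3 = 9  → 9 < 44, loop
  ADD #4: R2 = 9 + 3 = 12  → 12 < 44, loop
  ADD #5: R2 = 12 + 3 = 15  → 15 < 44, loop
  ADD #6: R2 = 15 + 3 = 18  → 18 < 44, loop
  ADD #7: R2 = 18 + 3 = 21  → 21 < 44, loop
  ADD #8: R2 = 21 + 3 = 24  → 24 < 44, loop
  ADD #9: R2 = 24 + 3 = 27  → 27 < 44, loop
  ADD #10: R2 = 27 + 3 = 30  → 30 < 44, loop
  ADD #11: R2 = 30 + 3 = 33  → 33 < 44, loop
  ADD #12: R2 = 33 + 3 = 36  → 36 < 44, loop
  ADD #13: R2 = 36 + 3 = 39  → 39 < 44, loop
  ADD #14: R2 = 39 + 3 = 42  → 42 < 44, loop
  ADD #15: R2 = 42 + 3 = 45  → 45 >= 44, exit
Total ADD instructions: 15

15


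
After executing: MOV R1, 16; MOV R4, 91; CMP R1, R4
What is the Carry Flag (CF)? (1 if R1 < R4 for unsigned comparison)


Register state trace:
  MOV R1, 16  → R1 = 16
  MOV R4, 91  → R4 = 91
  CMP R1, R4  → unsigned 16 - 91: borrow occurs
  16 < 91, so CF = 1
CF = 1

1


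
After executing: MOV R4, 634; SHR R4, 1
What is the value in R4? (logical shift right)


Register state trace:
  MOV R4, 634  → R4 = 634
  SHR R4, 1  → R4 = 634 >> 1 = 634 // 2^1 = 317
Final: R4 = 317

317


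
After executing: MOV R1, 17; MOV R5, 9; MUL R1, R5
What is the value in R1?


Register state trace:
  MOV R1, 17  → R1 = 17
  MOV R5, 9  → R5 = 9
  MUL R1, R5  → R1 = 17 * 9 = 153
Final: R1 = 153

153


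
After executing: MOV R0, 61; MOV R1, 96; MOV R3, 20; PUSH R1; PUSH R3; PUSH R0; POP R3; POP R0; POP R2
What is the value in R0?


Stack trace (top is rightmost):
  MOV R0, 61  → R0 = 61
  MOV R1, 96  → R1 = 96
  MOV R3, 20  → R3 = 20
  PUSH R1  → stack: [96]
  PUSH R3  → stack: [96, 20]
  PUSH R0  → stack: [96, 20, 61]
  POP R3  → R3 = 61, stack: [96, 20]
  POP R0  → R0 = 20, stack: [96]
  POP R2  → R2 = 96, stack: []
Final: R0 = 20

20


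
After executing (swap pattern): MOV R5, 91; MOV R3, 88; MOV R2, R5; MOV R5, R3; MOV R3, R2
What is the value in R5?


Register state trace (swap pattern):
  MOV R5, 91  → R5 = 91
  MOV R3, 88  → R3 = 88
  MOV R2, R5  → R2 = 91  (save R5)
  MOV R5, R3  → R5 = 88  (R5 gets R3's value)
  MOV R3, R2  → R3 = 91  (R3 gets saved value)
Final: R5 = 88

88


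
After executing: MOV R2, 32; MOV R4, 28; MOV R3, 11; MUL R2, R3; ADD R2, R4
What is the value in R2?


Register state trace:
  MOV R2, 32  → R2 = 32
  MOV R4, 28  → R4 = 28
  MOV R3, 11  → R3 = 11
  MUL R2, R3  → R2 = 32 * 11 = 352
  ADD R2, R4  → R2 = 352 + 28 = 380
Final: R2 = 380

380


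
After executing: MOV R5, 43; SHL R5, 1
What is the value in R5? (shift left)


Register state trace:
  MOV R5, 43  → R5 = 43
  SHL R5, 1  → R5 = 43 << 1 = 43 * 2^1 = 86
Final: R5 = 86

86


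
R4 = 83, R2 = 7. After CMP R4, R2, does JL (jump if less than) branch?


Trace:
  R4 = 83, R2 = 7
  CMP R4, R2  → compares 83 vs 7
  JL checks: is 83 less than 7?
  83 > 7, so condition is false
Branch taken: No

No


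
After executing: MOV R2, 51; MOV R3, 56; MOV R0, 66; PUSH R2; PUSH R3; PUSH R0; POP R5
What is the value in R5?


Stack trace (top is rightmost):
  MOV R2, 51  → R2 = 51
  MOV R3, 56  → R3 = 56
  MOV R0, 66  → R0 = 66
  PUSH R2  → stack: [51]
  PUSH R3  → stack: [51, 56]
  PUSH R0  → stack: [51, 56, 66]
  POP R5  → R5 = 66, stack: [51, 56]
Final: R5 = 66

66


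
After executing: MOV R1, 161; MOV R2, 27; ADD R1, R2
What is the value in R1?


Register state trace:
  MOV R1, 161  → R1 = 161
  MOV R2, 27  → R2 = 27
  ADD R1, R2  → R1 = 161 + 27 = 188
Final: R1 = 188

188


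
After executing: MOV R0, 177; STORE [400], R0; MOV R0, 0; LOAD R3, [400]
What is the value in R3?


Register and memory trace:
  MOV R0, 177  → R0 = 177
  STORE [400], R0  → mem[400] = 177
  MOV R0, 0  → R0 = 0
  LOAD R3, [400]  → R3 = mem[400] = 177
Final: R3 = 177

177


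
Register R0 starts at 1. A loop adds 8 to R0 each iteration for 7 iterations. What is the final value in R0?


Starting value: R0 = 1
  Iter 1: R0 = 1 + 8 = 9
  Iter 2: R0 = 9 + 8 = 17
  Iter 3: R0 = 17 + 8 = 25
  Iter 4: R0 = 25 + 8 = 33
  Iter 5: R0 = 33 + 8 = 41
  Iter 6: R0 = 41 + 8 = 49
  Iter 7: R0 = 49 + 8 = 57
Final: R0 = 57

57


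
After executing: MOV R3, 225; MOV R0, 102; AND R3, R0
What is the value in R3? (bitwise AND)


Register state trace:
  MOV R3, 225  → R3 = 225 (0b11100001)
  MOV R0, 102  → R0 = 102 (0b01100110)
  AND R3, R0  → R3 = 225 AND 102 = 96 (0b01100000)
Final: R3 = 96

96


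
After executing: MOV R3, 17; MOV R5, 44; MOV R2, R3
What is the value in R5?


Register state trace:
  MOV R3, 17  → R3 = 17
  MOV R5, 44  → R5 = 44
  MOV R2, R3  → R2 = 17
Final: R5 = 44

44


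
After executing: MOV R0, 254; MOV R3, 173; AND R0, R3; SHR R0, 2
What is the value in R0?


Register state trace:
  MOV R0, 254  → R0 = 254 (0b11111110)
  MOV R3, 173  → R3 = 173 (0b10101101)
  AND R0, R3  → R0 = 254 AND 173 = 172 (0b10101100)
  SHR R0, 2  → R0 = 172 >> 2 = 43
Final: R0 = 43

43


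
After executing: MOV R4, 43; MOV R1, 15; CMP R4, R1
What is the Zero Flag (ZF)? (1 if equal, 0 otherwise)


Register state trace:
  MOV R4, 43  → R4 = 43
  MOV R1, 15  → R1 = 15
  CMP R4, R1  → computes 43 - 15 = 28
  Result is nonzero, so values are not equal
ZF = 0

0


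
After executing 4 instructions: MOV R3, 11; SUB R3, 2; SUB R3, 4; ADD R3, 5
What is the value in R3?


Register state trace:
  MOV R3, 11  → R3 = 11
  SUB R3, 2  → R3 = 11 - 2 = 9
  SUB R3, 4  → R3 = 9 - 4 = 5
  ADD R3, 5  → R3 = 5 + 5 = 10
Final: R3 = 10

10


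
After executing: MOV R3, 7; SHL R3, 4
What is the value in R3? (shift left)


Register state trace:
  MOV R3, 7  → R3 = 7
  SHL R3, 4  → R3 = 7 << 4 = 7 * 2^4 = 112
Final: R3 = 112

112


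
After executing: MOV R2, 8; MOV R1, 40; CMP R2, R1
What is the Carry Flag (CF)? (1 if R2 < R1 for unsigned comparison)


Register state trace:
  MOV R2, 8  → R2 = 8
  MOV R1, 40  → R1 = 40
  CMP R2, R1  → unsigned 8 - 40: borrow occurs
  8 < 40, so CF = 1
CF = 1

1


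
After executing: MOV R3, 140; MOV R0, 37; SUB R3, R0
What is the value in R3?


Register state trace:
  MOV R3, 140  → R3 = 140
  MOV R0, 37  → R0 = 37
  SUB R3, R0  → R3 = 140 - 37 = 103
Final: R3 = 103

103


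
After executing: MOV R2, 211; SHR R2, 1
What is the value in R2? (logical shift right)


Register state trace:
  MOV R2, 211  → R2 = 211
  SHR R2, 1  → R2 = 211 >> 1 = 211 // 2^1 = 105
Final: R2 = 105

105


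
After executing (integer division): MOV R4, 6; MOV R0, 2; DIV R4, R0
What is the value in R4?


Register state trace:
  MOV R4, 6  → R4 = 6
  MOV R0, 2  → R0 = 2
  DIV R4, R0  → R4 = 6 // 2 = 3
Final: R4 = 3

3


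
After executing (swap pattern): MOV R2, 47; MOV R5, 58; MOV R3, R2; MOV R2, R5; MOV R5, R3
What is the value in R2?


Register state trace (swap pattern):
  MOV R2, 47  → R2 = 47
  MOV R5, 58  → R5 = 58
  MOV R3, R2  → R3 = 47  (save R2)
  MOV R2, R5  → R2 = 58  (R2 gets R5's value)
  MOV R5, R3  → R5 = 47  (R5 gets saved value)
Final: R2 = 58

58


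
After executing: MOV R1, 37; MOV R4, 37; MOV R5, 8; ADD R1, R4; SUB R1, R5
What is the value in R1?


Register state trace:
  MOV R1, 37  → R1 = 37
  MOV R4, 37  → R4 = 37
  MOV R5, 8  → R5 = 8
  ADD R1, R4  → R1 = 37 + 37 = 74
  SUB R1, R5  → R1 = 74 - 8 = 66
Final: R1 = 66

66


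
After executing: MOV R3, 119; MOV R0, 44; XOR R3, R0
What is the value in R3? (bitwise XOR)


Register state trace:
  MOV R3, 119  → R3 = 119 (0b01110111)
  MOV R0, 44  → R0 = 44 (0b00101100)
  XOR R3, R0  → R3 = 119 XOR 44 = 91 (0b01011011)
Final: R3 = 91

91


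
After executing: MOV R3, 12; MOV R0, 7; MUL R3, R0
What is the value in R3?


Register state trace:
  MOV R3, 12  → R3 = 12
  MOV R0, 7  → R0 = 7
  MUL R3, R0  → R3 = 12 * 7 = 84
Final: R3 = 84

84


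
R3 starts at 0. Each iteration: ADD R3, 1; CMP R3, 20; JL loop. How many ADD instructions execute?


Loop trace (R3 starts at 0, target 20, step 1):
  ADD #1: R3 = 0 + 1 = 1  → 1 < 20, loop
  ADD #2: R3 = 1 + 1 = 2  → 2 < 20, loop
  ADD #3: R3 = 2 + 1 = 3  → 3 < 20, loop
  ADD #4: R3 = 3 + 1 = 4  → 4 < 20, loop
  ADD #5: R3 = 4 + 1 = 5  → 5 < 20, loop
  ADD #6: R3 = 5 + 1 = 6  → 6 < 20, loop
  ADD #7: R3 = 6 + 1 = 7  → 7 < 20, loop
  ADD #8: R3 = 7 + 1 = 8  → 8 < 20, loop
  ADD #9: R3 = 8 + 1 = 9  → 9 < 20, loop
  ADD #10: R3 = 9 + 1 = 10  → 10 < 20, loop
  ADD #11: R3 = 10 + 1 = 11  → 11 < 20, loop
  ADD #12: R3 = 11 + 1 = 12  → 12 < 20, loop
  ADD #13: R3 = 12 + 1 = 13  → 13 < 20, loop
  ADD #14: R3 = 13 + 1 = 14  → 14 < 20, loop
  ADD #15: R3 = 14 + 1 = 15  → 15 < 20, loop
  ADD #16: R3 = 15 + 1 = 16  → 16 < 20, loop
  ADD #17: R3 = 16 + 1 = 17  → 17 < 20, loop
  ADD #18: R3 = 17 + 1 = 18  → 18 < 20, loop
  ADD #19: R3 = 18 + 1 = 19  → 19 < 20, loop
  ADD #20: R3 = 19 + 1 = 20  → 20 >= 20, exit
Total ADD instructions: 20

20


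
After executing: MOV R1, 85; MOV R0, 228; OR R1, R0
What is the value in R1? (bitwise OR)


Register state trace:
  MOV R1, 85  → R1 = 85 (0b01010101)
  MOV R0, 228  → R0 = 228 (0b11100100)
  OR R1, R0   → R1 = 85 OR 228 = 245 (0b11110101)
Final: R1 = 245

245


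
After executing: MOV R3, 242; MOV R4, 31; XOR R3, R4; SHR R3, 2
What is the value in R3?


Register state trace:
  MOV R3, 242  → R3 = 242 (0b11110010)
  MOV R4, 31  → R4 = 31 (0b00011111)
  XOR R3, R4  → R3 = 242 XOR 31 = 237 (0b11101101)
  SHR R3, 2  → R3 = 237 >> 2 = 59
Final: R3 = 59

59


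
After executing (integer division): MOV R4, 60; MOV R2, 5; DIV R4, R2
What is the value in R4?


Register state trace:
  MOV R4, 60  → R4 = 60
  MOV R2, 5  → R2 = 5
  DIV R4, R2  → R4 = 60 // 5 = 12
Final: R4 = 12

12


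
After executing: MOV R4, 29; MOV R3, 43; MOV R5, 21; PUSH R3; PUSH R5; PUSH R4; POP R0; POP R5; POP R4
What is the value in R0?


Stack trace (top is rightmost):
  MOV R4, 29  → R4 = 29
  MOV R3, 43  → R3 = 43
  MOV R5, 21  → R5 = 21
  PUSH R3  → stack: [43]
  PUSH R5  → stack: [43, 21]
  PUSH R4  → stack: [43, 21, 29]
  POP R0  → R0 = 29, stack: [43, 21]
  POP R5  → R5 = 21, stack: [43]
  POP R4  → R4 = 43, stack: []
Final: R0 = 29

29


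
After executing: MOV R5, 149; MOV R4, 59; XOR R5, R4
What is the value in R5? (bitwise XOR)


Register state trace:
  MOV R5, 149  → R5 = 149 (0b10010101)
  MOV R4, 59  → R4 = 59 (0b00111011)
  XOR R5, R4  → R5 = 149 XOR 59 = 174 (0b10101110)
Final: R5 = 174

174


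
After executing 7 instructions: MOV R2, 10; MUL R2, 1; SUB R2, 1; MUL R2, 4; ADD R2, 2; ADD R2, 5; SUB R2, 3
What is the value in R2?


Register state trace:
  MOV R2, 10  → R2 = 10
  MUL R2, 1  → R2 = 10 * 1 = 10
  SUB R2, 1  → R2 = 10 - 1 = 9
  MUL R2, 4  → R2 = 9 * 4 = 36
  ADD R2, 2  → R2 = 36 + 2 = 38
  ADD R2, 5  → R2 = 38 + 5 = 43
  SUB R2, 3  → R2 = 43 - 3 = 40
Final: R2 = 40

40


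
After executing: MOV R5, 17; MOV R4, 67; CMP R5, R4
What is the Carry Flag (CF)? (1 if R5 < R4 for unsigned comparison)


Register state trace:
  MOV R5, 17  → R5 = 17
  MOV R4, 67  → R4 = 67
  CMP R5, R4  → unsigned 17 - 67: borrow occurs
  17 < 67, so CF = 1
CF = 1

1


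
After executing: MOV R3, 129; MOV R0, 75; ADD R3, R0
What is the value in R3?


Register state trace:
  MOV R3, 129  → R3 = 129
  MOV R0, 75  → R0 = 75
  ADD R3, R0  → R3 = 129 + 75 = 204
Final: R3 = 204

204


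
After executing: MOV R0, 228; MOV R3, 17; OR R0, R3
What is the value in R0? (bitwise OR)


Register state trace:
  MOV R0, 228  → R0 = 228 (0b11100100)
  MOV R3, 17  → R3 = 17 (0b00010001)
  OR R0, R3   → R0 = 228 OR 17 = 245 (0b11110101)
Final: R0 = 245

245


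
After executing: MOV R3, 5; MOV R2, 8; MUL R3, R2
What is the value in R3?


Register state trace:
  MOV R3, 5  → R3 = 5
  MOV R2, 8  → R2 = 8
  MUL R3, R2  → R3 = 5 * 8 = 40
Final: R3 = 40

40


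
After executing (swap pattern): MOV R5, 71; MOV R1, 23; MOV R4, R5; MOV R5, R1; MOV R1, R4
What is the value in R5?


Register state trace (swap pattern):
  MOV R5, 71  → R5 = 71
  MOV R1, 23  → R1 = 23
  MOV R4, R5  → R4 = 71  (save R5)
  MOV R5, R1  → R5 = 23  (R5 gets R1's value)
  MOV R1, R4  → R1 = 71  (R1 gets saved value)
Final: R5 = 23

23


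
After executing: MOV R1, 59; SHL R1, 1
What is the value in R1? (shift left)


Register state trace:
  MOV R1, 59  → R1 = 59
  SHL R1, 1  → R1 = 59 << 1 = 59 * 2^1 = 118
Final: R1 = 118

118


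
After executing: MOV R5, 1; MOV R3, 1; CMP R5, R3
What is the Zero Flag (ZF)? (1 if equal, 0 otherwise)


Register state trace:
  MOV R5, 1  → R5 = 1
  MOV R3, 1  → R3 = 1
  CMP R5, R3  → computes 1 - 1 = 0
  Result is zero, so values are equal
ZF = 1

1


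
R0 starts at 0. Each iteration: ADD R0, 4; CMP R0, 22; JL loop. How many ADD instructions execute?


Loop trace (R0 starts at 0, target 22, step 4):
  ADD #1: R0 = 0 + 4 = 4  → 4 < 22, loop
  ADD #2: R0 = 4 + 4 = 8  → 8 < 22, loop
  ADD #3: R0 = 8 + 4 = 12  → 12 < 22, loop
  ADD #4: R0 = 12 + 4 = 16  → 16 < 22, loop
  ADD #5: R0 = 16 + 4 = 20  → 20 < 22, loop
  ADD #6: R0 = 20 + 4 = 24  → 24 >= 22, exit
Total ADD instructions: 6

6


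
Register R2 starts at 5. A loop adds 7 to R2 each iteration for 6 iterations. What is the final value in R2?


Starting value: R2 = 5
  Iter 1: R2 = 5 + 7 = 12
  Iter 2: R2 = 12 + 7 = 19
  Iter 3: R2 = 19 + 7 = 26
  Iter 4: R2 = 26 + 7 = 33
  Iter 5: R2 = 33 + 7 = 40
  Iter 6: R2 = 40 + 7 = 47
Final: R2 = 47

47


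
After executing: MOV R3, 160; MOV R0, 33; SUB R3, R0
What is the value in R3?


Register state trace:
  MOV R3, 160  → R3 = 160
  MOV R0, 33  → R0 = 33
  SUB R3, R0  → R3 = 160 - 33 = 127
Final: R3 = 127

127


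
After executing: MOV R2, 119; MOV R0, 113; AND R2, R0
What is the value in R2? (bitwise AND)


Register state trace:
  MOV R2, 119  → R2 = 119 (0b01110111)
  MOV R0, 113  → R0 = 113 (0b01110001)
  AND R2, R0  → R2 = 119 AND 113 = 113 (0b01110001)
Final: R2 = 113

113


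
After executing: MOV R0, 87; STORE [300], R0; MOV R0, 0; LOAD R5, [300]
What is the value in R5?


Register and memory trace:
  MOV R0, 87  → R0 = 87
  STORE [300], R0  → mem[300] = 87
  MOV R0, 0  → R0 = 0
  LOAD R5, [300]  → R5 = mem[300] = 87
Final: R5 = 87

87


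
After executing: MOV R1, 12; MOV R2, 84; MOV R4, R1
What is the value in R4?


Register state trace:
  MOV R1, 12  → R1 = 12
  MOV R2, 84  → R2 = 84
  MOV R4, R1  → R4 = 12
Final: R4 = 12

12


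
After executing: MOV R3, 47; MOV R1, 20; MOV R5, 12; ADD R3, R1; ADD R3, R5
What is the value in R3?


Register state trace:
  MOV R3, 47  → R3 = 47
  MOV R1, 20  → R1 = 20
  MOV R5, 12  → R5 = 12
  ADD R3, R1  → R3 = 47 + 20 = 67
  ADD R3, R5  → R3 = 67 + 12 = 79
Final: R3 = 79

79


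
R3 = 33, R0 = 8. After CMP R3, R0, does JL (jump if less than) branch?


Trace:
  R3 = 33, R0 = 8
  CMP R3, R0  → compares 33 vs 8
  JL checks: is 33 less than 8?
  33 > 8, so condition is false
Branch taken: No

No


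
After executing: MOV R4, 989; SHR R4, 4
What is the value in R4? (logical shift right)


Register state trace:
  MOV R4, 989  → R4 = 989
  SHR R4, 4  → R4 = 989 >> 4 = 989 // 2^4 = 61
Final: R4 = 61

61


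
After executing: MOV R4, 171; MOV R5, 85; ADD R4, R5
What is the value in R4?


Register state trace:
  MOV R4, 171  → R4 = 171
  MOV R5, 85  → R5 = 85
  ADD R4, R5  → R4 = 171 + 85 = 256
Final: R4 = 256

256


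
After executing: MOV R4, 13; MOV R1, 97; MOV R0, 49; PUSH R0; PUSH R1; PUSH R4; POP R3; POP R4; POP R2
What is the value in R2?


Stack trace (top is rightmost):
  MOV R4, 13  → R4 = 13
  MOV R1, 97  → R1 = 97
  MOV R0, 49  → R0 = 49
  PUSH R0  → stack: [49]
  PUSH R1  → stack: [49, 97]
  PUSH R4  → stack: [49, 97, 13]
  POP R3  → R3 = 13, stack: [49, 97]
  POP R4  → R4 = 97, stack: [49]
  POP R2  → R2 = 49, stack: []
Final: R2 = 49

49


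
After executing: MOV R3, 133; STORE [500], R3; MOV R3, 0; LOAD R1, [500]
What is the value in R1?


Register and memory trace:
  MOV R3, 133  → R3 = 133
  STORE [500], R3  → mem[500] = 133
  MOV R3, 0  → R3 = 0
  LOAD R1, [500]  → R1 = mem[500] = 133
Final: R1 = 133

133


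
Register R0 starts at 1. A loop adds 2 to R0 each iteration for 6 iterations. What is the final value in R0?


Starting value: R0 = 1
  Iter 1: R0 = 1 + 2 = 3
  Iter 2: R0 = 3 + 2 = 5
  Iter 3: R0 = 5 + 2 = 7
  Iter 4: R0 = 7 + 2 = 9
  Iter 5: R0 = 9 + 2 = 11
  Iter 6: R0 = 11 + 2 = 13
Final: R0 = 13

13


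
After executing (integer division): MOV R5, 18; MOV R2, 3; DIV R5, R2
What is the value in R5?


Register state trace:
  MOV R5, 18  → R5 = 18
  MOV R2, 3  → R2 = 3
  DIV R5, R2  → R5 = 18 // 3 = 6
Final: R5 = 6

6


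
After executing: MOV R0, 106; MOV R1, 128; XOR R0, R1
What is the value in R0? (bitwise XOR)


Register state trace:
  MOV R0, 106  → R0 = 106 (0b01101010)
  MOV R1, 128  → R1 = 128 (0b10000000)
  XOR R0, R1  → R0 = 106 XOR 128 = 234 (0b11101010)
Final: R0 = 234

234


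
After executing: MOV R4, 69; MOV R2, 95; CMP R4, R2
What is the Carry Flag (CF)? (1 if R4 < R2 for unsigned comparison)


Register state trace:
  MOV R4, 69  → R4 = 69
  MOV R2, 95  → R2 = 95
  CMP R4, R2  → unsigned 69 - 95: borrow occurs
  69 < 95, so CF = 1
CF = 1

1


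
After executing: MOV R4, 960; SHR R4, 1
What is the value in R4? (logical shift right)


Register state trace:
  MOV R4, 960  → R4 = 960
  SHR R4, 1  → R4 = 960 >> 1 = 960 // 2^1 = 480
Final: R4 = 480

480


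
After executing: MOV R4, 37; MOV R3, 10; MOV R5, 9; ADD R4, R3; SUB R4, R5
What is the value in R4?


Register state trace:
  MOV R4, 37  → R4 = 37
  MOV R3, 10  → R3 = 10
  MOV R5, 9  → R5 = 9
  ADD R4, R3  → R4 = 37 + 10 = 47
  SUB R4, R5  → R4 = 47 - 9 = 38
Final: R4 = 38

38


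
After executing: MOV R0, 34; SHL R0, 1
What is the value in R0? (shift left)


Register state trace:
  MOV R0, 34  → R0 = 34
  SHL R0, 1  → R0 = 34 << 1 = 34 * 2^1 = 68
Final: R0 = 68

68


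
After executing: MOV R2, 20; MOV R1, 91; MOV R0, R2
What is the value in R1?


Register state trace:
  MOV R2, 20  → R2 = 20
  MOV R1, 91  → R1 = 91
  MOV R0, R2  → R0 = 20
Final: R1 = 91

91


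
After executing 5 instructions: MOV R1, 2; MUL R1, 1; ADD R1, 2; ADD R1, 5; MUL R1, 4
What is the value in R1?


Register state trace:
  MOV R1, 2  → R1 = 2
  MUL R1, 1  → R1 = 2 * 1 = 2
  ADD R1, 2  → R1 = 2 + 2 = 4
  ADD R1, 5  → R1 = 4 + 5 = 9
  MUL R1, 4  → R1 = 9 * 4 = 36
Final: R1 = 36

36


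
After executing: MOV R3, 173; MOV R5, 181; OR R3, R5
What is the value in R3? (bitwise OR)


Register state trace:
  MOV R3, 173  → R3 = 173 (0b10101101)
  MOV R5, 181  → R5 = 181 (0b10110101)
  OR R3, R5   → R3 = 173 OR 181 = 189 (0b10111101)
Final: R3 = 189

189


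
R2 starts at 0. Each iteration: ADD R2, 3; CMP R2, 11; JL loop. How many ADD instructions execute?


Loop trace (R2 starts at 0, target 11, step 3):
  ADD #1: R2 = 0 + 3 = 3  → 3 < 11, loop
  ADD #2: R2 = 3 + 3 = 6  → 6 < 11, loop
  ADD #3: R2 = 6 + 3 = 9  → 9 < 11, loop
  ADD #4: R2 = 9 + 3 = 12  → 12 >= 11, exit
Total ADD instructions: 4

4


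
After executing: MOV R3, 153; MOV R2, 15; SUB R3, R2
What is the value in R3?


Register state trace:
  MOV R3, 153  → R3 = 153
  MOV R2, 15  → R2 = 15
  SUB R3, R2  → R3 = 153 - 15 = 138
Final: R3 = 138

138


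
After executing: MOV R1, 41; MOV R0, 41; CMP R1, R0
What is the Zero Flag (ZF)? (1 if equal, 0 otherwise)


Register state trace:
  MOV R1, 41  → R1 = 41
  MOV R0, 41  → R0 = 41
  CMP R1, R0  → computes 41 - 41 = 0
  Result is zero, so values are equal
ZF = 1

1


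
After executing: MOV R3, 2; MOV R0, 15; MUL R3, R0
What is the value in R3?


Register state trace:
  MOV R3, 2  → R3 = 2
  MOV R0, 15  → R0 = 15
  MUL R3, R0  → R3 = 2 * 15 = 30
Final: R3 = 30

30


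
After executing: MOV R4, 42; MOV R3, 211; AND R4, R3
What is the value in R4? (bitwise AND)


Register state trace:
  MOV R4, 42  → R4 = 42 (0b00101010)
  MOV R3, 211  → R3 = 211 (0b11010011)
  AND R4, R3  → R4 = 42 AND 211 = 2 (0b00000010)
Final: R4 = 2

2


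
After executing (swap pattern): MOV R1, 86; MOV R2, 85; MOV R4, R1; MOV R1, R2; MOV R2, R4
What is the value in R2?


Register state trace (swap pattern):
  MOV R1, 86  → R1 = 86
  MOV R2, 85  → R2 = 85
  MOV R4, R1  → R4 = 86  (save R1)
  MOV R1, R2  → R1 = 85  (R1 gets R2's value)
  MOV R2, R4  → R2 = 86  (R2 gets saved value)
Final: R2 = 86

86


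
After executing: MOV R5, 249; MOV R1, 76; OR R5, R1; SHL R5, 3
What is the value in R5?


Register state trace:
  MOV R5, 249  → R5 = 249 (0b11111001)
  MOV R1, 76  → R1 = 76 (0b01001100)
  OR R5, R1  → R5 = 249 OR 76 = 253 (0b11111101)
  SHL R5, 3  → R5 = 253 << 3 = 2024
Final: R5 = 2024

2024


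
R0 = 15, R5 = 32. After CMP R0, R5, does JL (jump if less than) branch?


Trace:
  R0 = 15, R5 = 32
  CMP R0, R5  → compares 15 vs 32
  JL checks: is 15 less than 32?
  15 < 32, so condition is true
Branch taken: Yes

Yes


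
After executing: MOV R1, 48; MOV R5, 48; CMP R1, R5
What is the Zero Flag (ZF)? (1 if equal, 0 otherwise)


Register state trace:
  MOV R1, 48  → R1 = 48
  MOV R5, 48  → R5 = 48
  CMP R1, R5  → computes 48 - 48 = 0
  Result is zero, so values are equal
ZF = 1

1


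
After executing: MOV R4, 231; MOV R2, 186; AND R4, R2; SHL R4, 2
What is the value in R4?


Register state trace:
  MOV R4, 231  → R4 = 231 (0b11100111)
  MOV R2, 186  → R2 = 186 (0b10111010)
  AND R4, R2  → R4 = 231 AND 186 = 162 (0b10100010)
  SHL R4, 2  → R4 = 162 << 2 = 648
Final: R4 = 648

648


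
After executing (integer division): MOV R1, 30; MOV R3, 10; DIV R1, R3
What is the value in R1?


Register state trace:
  MOV R1, 30  → R1 = 30
  MOV R3, 10  → R3 = 10
  DIV R1, R3  → R1 = 30 // 10 = 3
Final: R1 = 3

3


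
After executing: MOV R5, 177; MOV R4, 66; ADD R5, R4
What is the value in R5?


Register state trace:
  MOV R5, 177  → R5 = 177
  MOV R4, 66  → R4 = 66
  ADD R5, R4  → R5 = 177 + 66 = 243
Final: R5 = 243

243


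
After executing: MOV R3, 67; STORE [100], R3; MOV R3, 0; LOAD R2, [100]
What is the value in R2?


Register and memory trace:
  MOV R3, 67  → R3 = 67
  STORE [100], R3  → mem[100] = 67
  MOV R3, 0  → R3 = 0
  LOAD R2, [100]  → R2 = mem[100] = 67
Final: R2 = 67

67


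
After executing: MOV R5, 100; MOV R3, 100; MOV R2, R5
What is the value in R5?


Register state trace:
  MOV R5, 100  → R5 = 100
  MOV R3, 100  → R3 = 100
  MOV R2, R5  → R2 = 100
Final: R5 = 100

100


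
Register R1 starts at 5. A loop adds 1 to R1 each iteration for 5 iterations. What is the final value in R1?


Starting value: R1 = 5
  Iter 1: R1 = 5 + 1 = 6
  Iter 2: R1 = 6 + 1 = 7
  Iter 3: R1 = 7 + 1 = 8
  Iter 4: R1 = 8 + 1 = 9
  Iter 5: R1 = 9 + 1 = 10
Final: R1 = 10

10


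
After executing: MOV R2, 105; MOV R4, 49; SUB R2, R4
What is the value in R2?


Register state trace:
  MOV R2, 105  → R2 = 105
  MOV R4, 49  → R4 = 49
  SUB R2, R4  → R2 = 105 - 49 = 56
Final: R2 = 56

56


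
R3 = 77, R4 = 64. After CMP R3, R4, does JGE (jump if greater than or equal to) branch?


Trace:
  R3 = 77, R4 = 64
  CMP R3, R4  → compares 77 vs 64
  JGE checks: is 77 greater than or equal to 64?
  77 > 64, so condition is true
Branch taken: Yes

Yes


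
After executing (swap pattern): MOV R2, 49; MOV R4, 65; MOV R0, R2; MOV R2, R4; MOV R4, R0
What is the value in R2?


Register state trace (swap pattern):
  MOV R2, 49  → R2 = 49
  MOV R4, 65  → R4 = 65
  MOV R0, R2  → R0 = 49  (save R2)
  MOV R2, R4  → R2 = 65  (R2 gets R4's value)
  MOV R4, R0  → R4 = 49  (R4 gets saved value)
Final: R2 = 65

65


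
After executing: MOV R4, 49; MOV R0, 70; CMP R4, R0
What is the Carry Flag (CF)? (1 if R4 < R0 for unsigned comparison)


Register state trace:
  MOV R4, 49  → R4 = 49
  MOV R0, 70  → R0 = 70
  CMP R4, R0  → unsigned 49 - 70: borrow occurs
  49 < 70, so CF = 1
CF = 1

1


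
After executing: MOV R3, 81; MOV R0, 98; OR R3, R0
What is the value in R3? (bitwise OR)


Register state trace:
  MOV R3, 81  → R3 = 81 (0b01010001)
  MOV R0, 98  → R0 = 98 (0b01100010)
  OR R3, R0   → R3 = 81 OR 98 = 115 (0b01110011)
Final: R3 = 115

115


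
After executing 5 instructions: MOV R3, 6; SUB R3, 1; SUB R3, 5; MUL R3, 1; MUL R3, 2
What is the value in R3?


Register state trace:
  MOV R3, 6  → R3 = 6
  SUB R3, 1  → R3 = 6 - 1 = 5
  SUB R3, 5  → R3 = 5 - 5 = 0
  MUL R3, 1  → R3 = 0 * 1 = 0
  MUL R3, 2  → R3 = 0 * 2 = 0
Final: R3 = 0

0


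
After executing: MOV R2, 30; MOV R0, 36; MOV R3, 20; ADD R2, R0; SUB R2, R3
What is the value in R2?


Register state trace:
  MOV R2, 30  → R2 = 30
  MOV R0, 36  → R0 = 36
  MOV R3, 20  → R3 = 20
  ADD R2, R0  → R2 = 30 + 36 = 66
  SUB R2, R3  → R2 = 66 - 20 = 46
Final: R2 = 46

46


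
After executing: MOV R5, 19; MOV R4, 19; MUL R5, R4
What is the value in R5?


Register state trace:
  MOV R5, 19  → R5 = 19
  MOV R4, 19  → R4 = 19
  MUL R5, R4  → R5 = 19 * 19 = 361
Final: R5 = 361

361


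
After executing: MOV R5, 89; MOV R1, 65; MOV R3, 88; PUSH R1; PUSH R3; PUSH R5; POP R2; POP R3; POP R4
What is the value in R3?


Stack trace (top is rightmost):
  MOV R5, 89  → R5 = 89
  MOV R1, 65  → R1 = 65
  MOV R3, 88  → R3 = 88
  PUSH R1  → stack: [65]
  PUSH R3  → stack: [65, 88]
  PUSH R5  → stack: [65, 88, 89]
  POP R2  → R2 = 89, stack: [65, 88]
  POP R3  → R3 = 88, stack: [65]
  POP R4  → R4 = 65, stack: []
Final: R3 = 88

88


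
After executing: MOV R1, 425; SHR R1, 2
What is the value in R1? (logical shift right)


Register state trace:
  MOV R1, 425  → R1 = 425
  SHR R1, 2  → R1 = 425 >> 2 = 425 // 2^2 = 106
Final: R1 = 106

106


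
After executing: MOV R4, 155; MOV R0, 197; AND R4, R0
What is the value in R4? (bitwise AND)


Register state trace:
  MOV R4, 155  → R4 = 155 (0b10011011)
  MOV R0, 197  → R0 = 197 (0b11000101)
  AND R4, R0  → R4 = 155 AND 197 = 129 (0b10000001)
Final: R4 = 129

129


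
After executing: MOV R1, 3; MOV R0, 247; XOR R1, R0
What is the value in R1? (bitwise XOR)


Register state trace:
  MOV R1, 3  → R1 = 3 (0b00000011)
  MOV R0, 247  → R0 = 247 (0b11110111)
  XOR R1, R0  → R1 = 3 XOR 247 = 244 (0b11110100)
Final: R1 = 244

244


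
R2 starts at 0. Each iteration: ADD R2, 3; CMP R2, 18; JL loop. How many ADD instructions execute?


Loop trace (R2 starts at 0, target 18, step 3):
  ADD #1: R2 = 0 + 3 = 3  → 3 < 18, loop
  ADD #2: R2 = 3 + 3 = 6  → 6 < 18, loop
  ADD #3: R2 = 6 + 3 = 9  → 9 < 18, loop
  ADD #4: R2 = 9 + 3 = 12  → 12 < 18, loop
  ADD #5: R2 = 12 + 3 = 15  → 15 < 18, loop
  ADD #6: R2 = 15 + 3 = 18  → 18 >= 18, exit
Total ADD instructions: 6

6


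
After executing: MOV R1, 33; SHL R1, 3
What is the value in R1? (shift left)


Register state trace:
  MOV R1, 33  → R1 = 33
  SHL R1, 3  → R1 = 33 << 3 = 33 * 2^3 = 264
Final: R1 = 264

264


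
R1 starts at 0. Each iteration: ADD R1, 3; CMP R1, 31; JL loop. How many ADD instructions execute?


Loop trace (R1 starts at 0, target 31, step 3):
  ADD #1: R1 = 0 + 3 = 3  → 3 < 31, loop
  ADD #2: R1 = 3 + 3 = 6  → 6 < 31, loop
  ADD #3: R1 = 6 + 3 = 9  → 9 < 31, loop
  ADD #4: R1 = 9 + 3 = 12  → 12 < 31, loop
  ADD #5: R1 = 12 + 3 = 15  → 15 < 31, loop
  ADD #6: R1 = 15 + 3 = 18  → 18 < 31, loop
  ADD #7: R1 = 18 + 3 = 21  → 21 < 31, loop
  ADD #8: R1 = 21 + 3 = 24  → 24 < 31, loop
  ADD #9: R1 = 24 + 3 = 27  → 27 < 31, loop
  ADD #10: R1 = 27 + 3 = 30  → 30 < 31, loop
  ADD #11: R1 = 30 + 3 = 33  → 33 >= 31, exit
Total ADD instructions: 11

11


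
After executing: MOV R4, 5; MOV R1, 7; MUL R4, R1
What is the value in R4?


Register state trace:
  MOV R4, 5  → R4 = 5
  MOV R1, 7  → R1 = 7
  MUL R4, R1  → R4 = 5 * 7 = 35
Final: R4 = 35

35


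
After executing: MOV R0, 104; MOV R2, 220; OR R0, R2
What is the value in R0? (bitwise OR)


Register state trace:
  MOV R0, 104  → R0 = 104 (0b01101000)
  MOV R2, 220  → R2 = 220 (0b11011100)
  OR R0, R2   → R0 = 104 OR 220 = 252 (0b11111100)
Final: R0 = 252

252


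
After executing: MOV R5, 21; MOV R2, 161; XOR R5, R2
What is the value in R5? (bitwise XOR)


Register state trace:
  MOV R5, 21  → R5 = 21 (0b00010101)
  MOV R2, 161  → R2 = 161 (0b10100001)
  XOR R5, R2  → R5 = 21 XOR 161 = 180 (0b10110100)
Final: R5 = 180

180


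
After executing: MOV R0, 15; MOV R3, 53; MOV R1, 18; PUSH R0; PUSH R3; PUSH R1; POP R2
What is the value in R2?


Stack trace (top is rightmost):
  MOV R0, 15  → R0 = 15
  MOV R3, 53  → R3 = 53
  MOV R1, 18  → R1 = 18
  PUSH R0  → stack: [15]
  PUSH R3  → stack: [15, 53]
  PUSH R1  → stack: [15, 53, 18]
  POP R2  → R2 = 18, stack: [15, 53]
Final: R2 = 18

18


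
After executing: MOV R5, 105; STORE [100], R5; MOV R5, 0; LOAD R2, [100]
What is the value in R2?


Register and memory trace:
  MOV R5, 105  → R5 = 105
  STORE [100], R5  → mem[100] = 105
  MOV R5, 0  → R5 = 0
  LOAD R2, [100]  → R2 = mem[100] = 105
Final: R2 = 105

105


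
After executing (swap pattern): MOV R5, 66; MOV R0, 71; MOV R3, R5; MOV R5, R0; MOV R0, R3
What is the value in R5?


Register state trace (swap pattern):
  MOV R5, 66  → R5 = 66
  MOV R0, 71  → R0 = 71
  MOV R3, R5  → R3 = 66  (save R5)
  MOV R5, R0  → R5 = 71  (R5 gets R0's value)
  MOV R0, R3  → R0 = 66  (R0 gets saved value)
Final: R5 = 71

71


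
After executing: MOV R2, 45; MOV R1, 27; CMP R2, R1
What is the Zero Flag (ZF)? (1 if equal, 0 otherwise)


Register state trace:
  MOV R2, 45  → R2 = 45
  MOV R1, 27  → R1 = 27
  CMP R2, R1  → computes 45 - 27 = 18
  Result is nonzero, so values are not equal
ZF = 0

0


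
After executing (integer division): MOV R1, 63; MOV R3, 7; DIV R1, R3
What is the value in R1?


Register state trace:
  MOV R1, 63  → R1 = 63
  MOV R3, 7  → R3 = 7
  DIV R1, R3  → R1 = 63 // 7 = 9
Final: R1 = 9

9


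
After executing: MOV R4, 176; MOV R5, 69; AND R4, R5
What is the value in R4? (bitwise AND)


Register state trace:
  MOV R4, 176  → R4 = 176 (0b10110000)
  MOV R5, 69  → R5 = 69 (0b01000101)
  AND R4, R5  → R4 = 176 AND 69 = 0 (0b00000000)
Final: R4 = 0

0


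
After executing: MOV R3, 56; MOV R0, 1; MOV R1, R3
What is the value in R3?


Register state trace:
  MOV R3, 56  → R3 = 56
  MOV R0, 1  → R0 = 1
  MOV R1, R3  → R1 = 56
Final: R3 = 56

56


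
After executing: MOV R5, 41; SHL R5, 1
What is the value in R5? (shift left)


Register state trace:
  MOV R5, 41  → R5 = 41
  SHL R5, 1  → R5 = 41 << 1 = 41 * 2^1 = 82
Final: R5 = 82

82


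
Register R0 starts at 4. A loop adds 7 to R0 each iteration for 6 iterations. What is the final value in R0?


Starting value: R0 = 4
  Iter 1: R0 = 4 + 7 = 11
  Iter 2: R0 = 11 + 7 = 18
  Iter 3: R0 = 18 + 7 = 25
  Iter 4: R0 = 25 + 7 = 32
  Iter 5: R0 = 32 + 7 = 39
  Iter 6: R0 = 39 + 7 = 46
Final: R0 = 46

46


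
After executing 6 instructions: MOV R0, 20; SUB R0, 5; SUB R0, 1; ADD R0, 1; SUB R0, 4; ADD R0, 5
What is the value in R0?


Register state trace:
  MOV R0, 20  → R0 = 20
  SUB R0, 5  → R0 = 20 - 5 = 15
  SUB R0, 1  → R0 = 15 - 1 = 14
  ADD R0, 1  → R0 = 14 + 1 = 15
  SUB R0, 4  → R0 = 15 - 4 = 11
  ADD R0, 5  → R0 = 11 + 5 = 16
Final: R0 = 16

16


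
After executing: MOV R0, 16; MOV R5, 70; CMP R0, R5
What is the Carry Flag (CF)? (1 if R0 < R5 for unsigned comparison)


Register state trace:
  MOV R0, 16  → R0 = 16
  MOV R5, 70  → R5 = 70
  CMP R0, R5  → unsigned 16 - 70: borrow occurs
  16 < 70, so CF = 1
CF = 1

1


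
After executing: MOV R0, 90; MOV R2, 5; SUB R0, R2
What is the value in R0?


Register state trace:
  MOV R0, 90  → R0 = 90
  MOV R2, 5  → R2 = 5
  SUB R0, R2  → R0 = 90 - 5 = 85
Final: R0 = 85

85


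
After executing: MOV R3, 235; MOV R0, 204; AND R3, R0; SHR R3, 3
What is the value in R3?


Register state trace:
  MOV R3, 235  → R3 = 235 (0b11101011)
  MOV R0, 204  → R0 = 204 (0b11001100)
  AND R3, R0  → R3 = 235 AND 204 = 200 (0b11001000)
  SHR R3, 3  → R3 = 200 >> 3 = 25
Final: R3 = 25

25


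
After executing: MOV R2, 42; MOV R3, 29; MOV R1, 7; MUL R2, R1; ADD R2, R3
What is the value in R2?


Register state trace:
  MOV R2, 42  → R2 = 42
  MOV R3, 29  → R3 = 29
  MOV R1, 7  → R1 = 7
  MUL R2, R1  → R2 = 42 * 7 = 294
  ADD R2, R3  → R2 = 294 + 29 = 323
Final: R2 = 323

323


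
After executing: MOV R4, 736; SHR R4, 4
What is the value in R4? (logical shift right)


Register state trace:
  MOV R4, 736  → R4 = 736
  SHR R4, 4  → R4 = 736 >> 4 = 736 // 2^4 = 46
Final: R4 = 46

46


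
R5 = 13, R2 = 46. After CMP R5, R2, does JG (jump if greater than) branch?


Trace:
  R5 = 13, R2 = 46
  CMP R5, R2  → compares 13 vs 46
  JG checks: is 13 greater than 46?
  13 < 46, so condition is false
Branch taken: No

No


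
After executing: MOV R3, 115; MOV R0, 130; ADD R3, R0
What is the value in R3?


Register state trace:
  MOV R3, 115  → R3 = 115
  MOV R0, 130  → R0 = 130
  ADD R3, R0  → R3 = 115 + 130 = 245
Final: R3 = 245

245


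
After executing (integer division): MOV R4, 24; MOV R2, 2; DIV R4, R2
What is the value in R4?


Register state trace:
  MOV R4, 24  → R4 = 24
  MOV R2, 2  → R2 = 2
  DIV R4, R2  → R4 = 24 // 2 = 12
Final: R4 = 12

12


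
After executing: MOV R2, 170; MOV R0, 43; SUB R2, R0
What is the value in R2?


Register state trace:
  MOV R2, 170  → R2 = 170
  MOV R0, 43  → R0 = 43
  SUB R2, R0  → R2 = 170 - 43 = 127
Final: R2 = 127

127


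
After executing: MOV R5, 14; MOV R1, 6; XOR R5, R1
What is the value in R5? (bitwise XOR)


Register state trace:
  MOV R5, 14  → R5 = 14 (0b00001110)
  MOV R1, 6  → R1 = 6 (0b00000110)
  XOR R5, R1  → R5 = 14 XOR 6 = 8 (0b00001000)
Final: R5 = 8

8
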